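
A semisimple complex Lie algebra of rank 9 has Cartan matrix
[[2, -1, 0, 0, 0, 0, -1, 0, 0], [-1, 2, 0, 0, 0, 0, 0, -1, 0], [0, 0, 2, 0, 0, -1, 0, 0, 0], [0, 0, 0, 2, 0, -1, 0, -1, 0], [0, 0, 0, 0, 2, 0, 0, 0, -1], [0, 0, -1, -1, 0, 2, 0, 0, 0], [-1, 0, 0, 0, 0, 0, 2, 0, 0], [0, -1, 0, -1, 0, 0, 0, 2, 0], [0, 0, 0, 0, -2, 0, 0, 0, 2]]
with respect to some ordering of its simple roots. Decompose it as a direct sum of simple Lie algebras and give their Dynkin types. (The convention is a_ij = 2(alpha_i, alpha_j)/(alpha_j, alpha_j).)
The diagram associated to this matrix has two connected components: the simple roots {alpha_1, alpha_2, alpha_3, alpha_4, alpha_6, alpha_7, alpha_8} form a chain of 7 nodes with single edges (A_7), and {alpha_5, alpha_9} form a chain of 2 nodes with a double edge at one end; the terminal node there is the unique short simple root (B_2). A semisimple Lie algebra decomposes uniquely as the direct sum of simple ideals, one per connected component of its Dynkin diagram, so g ≅ A_7 ⊕ B_2 (dimension 63 + 10 = 73).

A_7 (sl(8)) ⊕ B_2 (so(5))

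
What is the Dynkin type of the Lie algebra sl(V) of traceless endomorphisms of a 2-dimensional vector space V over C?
A1

This is sl(2), which has dimension 2^2 - 1 = 3 and rank 2 - 1 = 1 (a Cartan subalgebra is the diagonal traceless matrices). In the classification of classical Lie algebras, the special linear algebra sl(n+1) has type A_n; here n = 1, so the Dynkin diagram is a chain of 1 nodes with single edges (A_1). Hence the type is A_1.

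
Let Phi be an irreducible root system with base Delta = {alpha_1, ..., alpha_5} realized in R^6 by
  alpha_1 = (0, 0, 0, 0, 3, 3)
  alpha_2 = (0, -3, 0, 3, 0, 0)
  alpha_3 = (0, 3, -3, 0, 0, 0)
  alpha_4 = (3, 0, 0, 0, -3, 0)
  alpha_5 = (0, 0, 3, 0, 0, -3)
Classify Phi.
Compute the Cartan integers a_ij = 2(alpha_i, alpha_j)/(alpha_j, alpha_j); the resulting 5x5 Cartan matrix is
[[2, 0, 0, -1, -1], [0, 2, -1, 0, 0], [0, -1, 2, 0, -1], [-1, 0, 0, 2, 0], [-1, 0, -1, 0, 2]].
All simple roots have the same length, so the diagram is simply laced. The associated Dynkin diagram is a chain of 5 nodes with single edges (A_5), so the type is A_5 (the algebra sl(6)).

A_5 (sl(6))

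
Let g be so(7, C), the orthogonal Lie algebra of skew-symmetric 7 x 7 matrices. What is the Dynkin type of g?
This is so(7) with 7 odd, which has dimension 7(7-1)/2 = 21 and rank (7-1)/2 = 3. In the classification of classical Lie algebras, the orthogonal algebra so(2n+1) in an odd number of variables has type B_n; here n = 3, so the Dynkin diagram is a chain of 3 nodes with a double edge at one end; the terminal node there is the unique short simple root (B_3). Hence the type is B_3.

B_3 (so(7))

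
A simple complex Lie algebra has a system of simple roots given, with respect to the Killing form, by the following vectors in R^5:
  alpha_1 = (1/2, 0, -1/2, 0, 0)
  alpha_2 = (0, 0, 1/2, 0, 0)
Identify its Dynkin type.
Compute the Cartan integers a_ij = 2(alpha_i, alpha_j)/(alpha_j, alpha_j); the resulting 2x2 Cartan matrix is
[[2, -2], [-1, 2]].
The roots have two lengths (squared-length ratio 2:1); the short ones are alpha_{2}. The associated Dynkin diagram is a chain of 2 nodes with a double edge at one end; the terminal node there is the unique short simple root (B_2), so the type is B_2 (the algebra so(5)).

B_2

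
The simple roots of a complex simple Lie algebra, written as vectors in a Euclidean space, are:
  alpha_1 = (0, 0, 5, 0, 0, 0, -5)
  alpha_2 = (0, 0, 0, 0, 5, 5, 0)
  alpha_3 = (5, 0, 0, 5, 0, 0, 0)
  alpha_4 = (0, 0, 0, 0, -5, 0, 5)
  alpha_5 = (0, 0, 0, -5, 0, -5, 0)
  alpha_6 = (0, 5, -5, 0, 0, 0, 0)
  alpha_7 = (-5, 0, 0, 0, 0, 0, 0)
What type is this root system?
B_7 (so(15))

Compute the Cartan integers a_ij = 2(alpha_i, alpha_j)/(alpha_j, alpha_j); the resulting 7x7 Cartan matrix is
[[2, 0, 0, -1, 0, -1, 0], [0, 2, 0, -1, -1, 0, 0], [0, 0, 2, 0, -1, 0, -2], [-1, -1, 0, 2, 0, 0, 0], [0, -1, -1, 0, 2, 0, 0], [-1, 0, 0, 0, 0, 2, 0], [0, 0, -1, 0, 0, 0, 2]].
The roots have two lengths (squared-length ratio 2:1); the short ones are alpha_{7}. The associated Dynkin diagram is a chain of 7 nodes with a double edge at one end; the terminal node there is the unique short simple root (B_7), so the type is B_7 (the algebra so(15)).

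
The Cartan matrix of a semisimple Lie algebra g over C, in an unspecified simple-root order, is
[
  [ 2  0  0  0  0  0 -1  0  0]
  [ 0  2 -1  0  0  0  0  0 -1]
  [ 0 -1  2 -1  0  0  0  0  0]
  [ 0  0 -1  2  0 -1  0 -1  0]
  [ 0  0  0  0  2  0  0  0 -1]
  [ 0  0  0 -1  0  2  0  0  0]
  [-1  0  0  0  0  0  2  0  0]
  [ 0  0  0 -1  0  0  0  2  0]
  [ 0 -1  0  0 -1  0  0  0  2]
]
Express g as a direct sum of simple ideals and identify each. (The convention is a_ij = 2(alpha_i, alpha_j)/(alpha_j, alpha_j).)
A_2 (sl(3)) ⊕ D_7 (so(14))

The diagram associated to this matrix has two connected components: the simple roots {alpha_1, alpha_7} form a chain of 2 nodes with single edges (A_2), and {alpha_2, alpha_3, alpha_4, alpha_5, alpha_6, alpha_8, alpha_9} form a chain of 5 nodes with a fork of two nodes at one end (D_7). A semisimple Lie algebra decomposes uniquely as the direct sum of simple ideals, one per connected component of its Dynkin diagram, so g ≅ A_2 ⊕ D_7 (dimension 8 + 91 = 99).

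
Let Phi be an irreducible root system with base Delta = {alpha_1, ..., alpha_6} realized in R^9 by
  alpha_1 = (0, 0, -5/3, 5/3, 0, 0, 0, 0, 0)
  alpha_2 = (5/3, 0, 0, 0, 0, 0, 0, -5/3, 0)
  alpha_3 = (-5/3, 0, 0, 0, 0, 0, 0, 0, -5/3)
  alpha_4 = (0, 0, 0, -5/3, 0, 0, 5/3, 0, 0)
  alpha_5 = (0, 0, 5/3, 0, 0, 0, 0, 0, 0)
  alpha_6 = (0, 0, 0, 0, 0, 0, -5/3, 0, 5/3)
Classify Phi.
B6

Compute the Cartan integers a_ij = 2(alpha_i, alpha_j)/(alpha_j, alpha_j); the resulting 6x6 Cartan matrix is
[[2, 0, 0, -1, -2, 0], [0, 2, -1, 0, 0, 0], [0, -1, 2, 0, 0, -1], [-1, 0, 0, 2, 0, -1], [-1, 0, 0, 0, 2, 0], [0, 0, -1, -1, 0, 2]].
The roots have two lengths (squared-length ratio 2:1); the short ones are alpha_{5}. The associated Dynkin diagram is a chain of 6 nodes with a double edge at one end; the terminal node there is the unique short simple root (B_6), so the type is B_6 (the algebra so(13)).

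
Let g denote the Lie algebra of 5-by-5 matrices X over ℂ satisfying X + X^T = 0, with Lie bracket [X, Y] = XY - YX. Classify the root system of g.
B_2

This is so(5) with 5 odd, which has dimension 5(5-1)/2 = 10 and rank (5-1)/2 = 2. In the classification of classical Lie algebras, the orthogonal algebra so(2n+1) in an odd number of variables has type B_n; here n = 2, so the Dynkin diagram is a chain of 2 nodes with a double edge at one end; the terminal node there is the unique short simple root (B_2). Hence the type is B_2.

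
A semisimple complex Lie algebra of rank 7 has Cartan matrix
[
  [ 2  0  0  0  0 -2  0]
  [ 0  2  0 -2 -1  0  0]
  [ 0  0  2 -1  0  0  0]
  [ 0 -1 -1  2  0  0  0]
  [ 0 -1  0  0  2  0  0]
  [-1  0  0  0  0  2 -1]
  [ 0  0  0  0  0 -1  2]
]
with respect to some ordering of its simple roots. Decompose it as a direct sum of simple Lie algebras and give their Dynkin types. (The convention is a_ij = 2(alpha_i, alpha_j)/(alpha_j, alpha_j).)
The diagram associated to this matrix has two connected components: the simple roots {alpha_1, alpha_6, alpha_7} form a chain of 3 nodes with a double edge at one end; the terminal node there is the unique long simple root (C_3), and {alpha_2, alpha_3, alpha_4, alpha_5} form a chain of 4 nodes with a double edge between the middle two (F_4). A semisimple Lie algebra decomposes uniquely as the direct sum of simple ideals, one per connected component of its Dynkin diagram, so g ≅ C_3 ⊕ F_4 (dimension 21 + 52 = 73).

C3 ⊕ F4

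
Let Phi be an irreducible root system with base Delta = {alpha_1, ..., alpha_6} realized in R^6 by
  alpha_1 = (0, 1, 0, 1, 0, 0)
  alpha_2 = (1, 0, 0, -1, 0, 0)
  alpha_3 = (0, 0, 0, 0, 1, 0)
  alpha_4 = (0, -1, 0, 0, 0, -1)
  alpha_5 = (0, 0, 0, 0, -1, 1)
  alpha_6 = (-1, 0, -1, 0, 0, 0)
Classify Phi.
Compute the Cartan integers a_ij = 2(alpha_i, alpha_j)/(alpha_j, alpha_j); the resulting 6x6 Cartan matrix is
[[2, -1, 0, -1, 0, 0], [-1, 2, 0, 0, 0, -1], [0, 0, 2, 0, -1, 0], [-1, 0, 0, 2, -1, 0], [0, 0, -2, -1, 2, 0], [0, -1, 0, 0, 0, 2]].
The roots have two lengths (squared-length ratio 2:1); the short ones are alpha_{3}. The associated Dynkin diagram is a chain of 6 nodes with a double edge at one end; the terminal node there is the unique short simple root (B_6), so the type is B_6 (the algebra so(13)).

B_6 (so(13))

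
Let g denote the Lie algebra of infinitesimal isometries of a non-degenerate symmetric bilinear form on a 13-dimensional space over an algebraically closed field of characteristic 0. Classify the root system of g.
B6

This is so(13) with 13 odd, which has dimension 13(13-1)/2 = 78 and rank (13-1)/2 = 6. In the classification of classical Lie algebras, the orthogonal algebra so(2n+1) in an odd number of variables has type B_n; here n = 6, so the Dynkin diagram is a chain of 6 nodes with a double edge at one end; the terminal node there is the unique short simple root (B_6). Hence the type is B_6.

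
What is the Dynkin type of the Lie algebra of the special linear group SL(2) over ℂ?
A1

This is sl(2), which has dimension 2^2 - 1 = 3 and rank 2 - 1 = 1 (a Cartan subalgebra is the diagonal traceless matrices). In the classification of classical Lie algebras, the special linear algebra sl(n+1) has type A_n; here n = 1, so the Dynkin diagram is a chain of 1 nodes with single edges (A_1). Hence the type is A_1.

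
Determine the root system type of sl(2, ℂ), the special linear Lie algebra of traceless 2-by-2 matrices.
This is sl(2), which has dimension 2^2 - 1 = 3 and rank 2 - 1 = 1 (a Cartan subalgebra is the diagonal traceless matrices). In the classification of classical Lie algebras, the special linear algebra sl(n+1) has type A_n; here n = 1, so the Dynkin diagram is a chain of 1 nodes with single edges (A_1). Hence the type is A_1.

type A_1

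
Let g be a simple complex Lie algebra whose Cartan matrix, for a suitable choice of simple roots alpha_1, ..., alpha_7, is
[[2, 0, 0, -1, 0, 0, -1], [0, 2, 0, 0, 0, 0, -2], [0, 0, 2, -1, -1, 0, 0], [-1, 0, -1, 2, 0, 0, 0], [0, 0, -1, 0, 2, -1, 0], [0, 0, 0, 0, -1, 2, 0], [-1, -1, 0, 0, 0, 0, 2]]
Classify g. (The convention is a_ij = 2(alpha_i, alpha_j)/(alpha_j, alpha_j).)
The matrix has rank 7 with 2's on the diagonal. Reading the off-diagonal entries as Dynkin edges (a single edge where a_ij = a_ji = -1; a double or triple edge where a_ij * a_ji = 2 or 3), the diagram is a chain of 7 nodes with a double edge at one end; the terminal node there is the unique long simple root (C_7). One simple-root ordering that puts it in standard form is (alpha_6, alpha_5, alpha_3, alpha_4, alpha_1, alpha_7, alpha_2). So the algebra is type C_7, i.e. sp(14).

C_7 (sp(14))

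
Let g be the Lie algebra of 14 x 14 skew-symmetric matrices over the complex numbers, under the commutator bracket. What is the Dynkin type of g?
This is so(14) with 14 even, which has dimension 14(14-1)/2 = 91 and rank 14/2 = 7. In the classification of classical Lie algebras, the orthogonal algebra so(2n) in an even number of variables has type D_n; here n = 7, so the Dynkin diagram is a chain of 5 nodes with a fork of two nodes at one end (D_7). Hence the type is D_7.

D7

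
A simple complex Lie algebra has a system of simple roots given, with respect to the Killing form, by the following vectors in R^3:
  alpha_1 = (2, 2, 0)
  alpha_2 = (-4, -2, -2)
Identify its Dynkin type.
G_2

Compute the Cartan integers a_ij = 2(alpha_i, alpha_j)/(alpha_j, alpha_j); the resulting 2x2 Cartan matrix is
[[2, -1], [-3, 2]].
The roots have two lengths (squared-length ratio 3:1); the short ones are alpha_{1}. The associated Dynkin diagram is two nodes joined by a triple edge (G_2), so the type is G_2.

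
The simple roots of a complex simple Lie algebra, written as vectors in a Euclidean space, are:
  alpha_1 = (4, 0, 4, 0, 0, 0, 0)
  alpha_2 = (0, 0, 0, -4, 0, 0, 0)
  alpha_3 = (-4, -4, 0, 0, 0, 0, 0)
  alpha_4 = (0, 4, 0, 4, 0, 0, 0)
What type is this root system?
Compute the Cartan integers a_ij = 2(alpha_i, alpha_j)/(alpha_j, alpha_j); the resulting 4x4 Cartan matrix is
[[2, 0, -1, 0], [0, 2, 0, -1], [-1, 0, 2, -1], [0, -2, -1, 2]].
The roots have two lengths (squared-length ratio 2:1); the short ones are alpha_{2}. The associated Dynkin diagram is a chain of 4 nodes with a double edge at one end; the terminal node there is the unique short simple root (B_4), so the type is B_4 (the algebra so(9)).

B_4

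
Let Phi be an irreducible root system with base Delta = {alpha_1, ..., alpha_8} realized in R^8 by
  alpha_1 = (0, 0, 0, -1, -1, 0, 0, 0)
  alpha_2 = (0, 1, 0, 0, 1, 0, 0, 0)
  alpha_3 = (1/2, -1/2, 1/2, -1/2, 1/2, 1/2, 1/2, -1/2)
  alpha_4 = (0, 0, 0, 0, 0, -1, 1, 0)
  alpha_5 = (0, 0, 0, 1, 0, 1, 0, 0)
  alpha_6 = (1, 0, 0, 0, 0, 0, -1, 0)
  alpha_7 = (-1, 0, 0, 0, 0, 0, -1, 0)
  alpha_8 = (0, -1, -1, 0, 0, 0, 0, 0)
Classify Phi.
E_8

Compute the Cartan integers a_ij = 2(alpha_i, alpha_j)/(alpha_j, alpha_j); the resulting 8x8 Cartan matrix is
[[2, -1, 0, 0, -1, 0, 0, 0], [-1, 2, 0, 0, 0, 0, 0, -1], [0, 0, 2, 0, 0, 0, -1, 0], [0, 0, 0, 2, -1, -1, -1, 0], [-1, 0, 0, -1, 2, 0, 0, 0], [0, 0, 0, -1, 0, 2, 0, 0], [0, 0, -1, -1, 0, 0, 2, 0], [0, -1, 0, 0, 0, 0, 0, 2]].
All simple roots have the same length, so the diagram is simply laced. The associated Dynkin diagram is a chain of 7 nodes with one extra node attached to the third node from one end (E_8), so the type is E_8.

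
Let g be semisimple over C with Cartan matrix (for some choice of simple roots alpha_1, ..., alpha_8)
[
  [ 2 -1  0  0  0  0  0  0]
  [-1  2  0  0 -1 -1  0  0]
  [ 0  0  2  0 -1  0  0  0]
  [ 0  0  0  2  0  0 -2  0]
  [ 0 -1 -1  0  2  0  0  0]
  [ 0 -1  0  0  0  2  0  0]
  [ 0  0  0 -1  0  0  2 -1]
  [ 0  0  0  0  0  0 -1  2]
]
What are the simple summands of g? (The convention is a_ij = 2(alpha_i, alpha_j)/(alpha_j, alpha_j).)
C_3 (sp(6)) ⊕ D_5 (so(10))

The diagram associated to this matrix has two connected components: the simple roots {alpha_4, alpha_7, alpha_8} form a chain of 3 nodes with a double edge at one end; the terminal node there is the unique long simple root (C_3), and {alpha_1, alpha_2, alpha_3, alpha_5, alpha_6} form a chain of 3 nodes with a fork of two nodes at one end (D_5). A semisimple Lie algebra decomposes uniquely as the direct sum of simple ideals, one per connected component of its Dynkin diagram, so g ≅ C_3 ⊕ D_5 (dimension 21 + 45 = 66).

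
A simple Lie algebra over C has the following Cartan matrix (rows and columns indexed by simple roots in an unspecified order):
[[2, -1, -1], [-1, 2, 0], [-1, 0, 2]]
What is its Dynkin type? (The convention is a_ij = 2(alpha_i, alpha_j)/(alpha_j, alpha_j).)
The matrix has rank 3 with 2's on the diagonal. Reading the off-diagonal entries as Dynkin edges (a single edge where a_ij = a_ji = -1; a double or triple edge where a_ij * a_ji = 2 or 3), the diagram is a chain of 3 nodes with single edges (A_3). One simple-root ordering that puts it in standard form is (alpha_2, alpha_1, alpha_3). So the algebra is type A_3, i.e. sl(4).

A_3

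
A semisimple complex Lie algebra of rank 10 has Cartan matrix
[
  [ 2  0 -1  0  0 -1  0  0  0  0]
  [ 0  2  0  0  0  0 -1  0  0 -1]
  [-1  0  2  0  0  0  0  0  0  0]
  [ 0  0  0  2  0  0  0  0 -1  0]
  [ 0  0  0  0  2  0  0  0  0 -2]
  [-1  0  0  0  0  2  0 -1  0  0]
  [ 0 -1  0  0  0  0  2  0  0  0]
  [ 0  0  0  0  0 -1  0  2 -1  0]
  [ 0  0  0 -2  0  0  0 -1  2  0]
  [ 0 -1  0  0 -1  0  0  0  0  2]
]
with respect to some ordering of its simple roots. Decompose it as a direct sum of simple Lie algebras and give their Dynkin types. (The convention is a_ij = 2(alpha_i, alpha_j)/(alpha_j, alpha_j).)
B_6 + C_4

The diagram associated to this matrix has two connected components: the simple roots {alpha_1, alpha_3, alpha_4, alpha_6, alpha_8, alpha_9} form a chain of 6 nodes with a double edge at one end; the terminal node there is the unique short simple root (B_6), and {alpha_2, alpha_5, alpha_7, alpha_10} form a chain of 4 nodes with a double edge at one end; the terminal node there is the unique long simple root (C_4). A semisimple Lie algebra decomposes uniquely as the direct sum of simple ideals, one per connected component of its Dynkin diagram, so g ≅ B_6 ⊕ C_4 (dimension 78 + 36 = 114).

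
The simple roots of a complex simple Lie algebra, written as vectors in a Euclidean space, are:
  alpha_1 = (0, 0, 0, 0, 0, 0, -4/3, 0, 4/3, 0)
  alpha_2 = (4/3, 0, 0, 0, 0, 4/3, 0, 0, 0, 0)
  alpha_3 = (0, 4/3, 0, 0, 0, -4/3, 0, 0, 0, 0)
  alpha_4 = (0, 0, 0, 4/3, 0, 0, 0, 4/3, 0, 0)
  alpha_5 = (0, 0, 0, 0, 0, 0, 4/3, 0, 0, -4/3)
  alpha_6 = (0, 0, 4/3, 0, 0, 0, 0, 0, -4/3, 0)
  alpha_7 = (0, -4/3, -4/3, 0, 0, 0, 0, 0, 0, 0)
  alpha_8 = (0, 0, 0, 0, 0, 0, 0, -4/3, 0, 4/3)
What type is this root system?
A_8

Compute the Cartan integers a_ij = 2(alpha_i, alpha_j)/(alpha_j, alpha_j); the resulting 8x8 Cartan matrix is
[[2, 0, 0, 0, -1, -1, 0, 0], [0, 2, -1, 0, 0, 0, 0, 0], [0, -1, 2, 0, 0, 0, -1, 0], [0, 0, 0, 2, 0, 0, 0, -1], [-1, 0, 0, 0, 2, 0, 0, -1], [-1, 0, 0, 0, 0, 2, -1, 0], [0, 0, -1, 0, 0, -1, 2, 0], [0, 0, 0, -1, -1, 0, 0, 2]].
All simple roots have the same length, so the diagram is simply laced. The associated Dynkin diagram is a chain of 8 nodes with single edges (A_8), so the type is A_8 (the algebra sl(9)).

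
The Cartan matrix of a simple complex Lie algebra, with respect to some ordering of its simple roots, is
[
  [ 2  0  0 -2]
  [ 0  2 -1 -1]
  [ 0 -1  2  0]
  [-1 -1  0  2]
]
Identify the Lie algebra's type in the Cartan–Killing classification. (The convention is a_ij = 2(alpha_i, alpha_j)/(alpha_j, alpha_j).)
The matrix has rank 4 with 2's on the diagonal. Reading the off-diagonal entries as Dynkin edges (a single edge where a_ij = a_ji = -1; a double or triple edge where a_ij * a_ji = 2 or 3), the diagram is a chain of 4 nodes with a double edge at one end; the terminal node there is the unique long simple root (C_4). One simple-root ordering that puts it in standard form is (alpha_3, alpha_2, alpha_4, alpha_1). So the algebra is type C_4, i.e. sp(8).

C_4 (sp(8))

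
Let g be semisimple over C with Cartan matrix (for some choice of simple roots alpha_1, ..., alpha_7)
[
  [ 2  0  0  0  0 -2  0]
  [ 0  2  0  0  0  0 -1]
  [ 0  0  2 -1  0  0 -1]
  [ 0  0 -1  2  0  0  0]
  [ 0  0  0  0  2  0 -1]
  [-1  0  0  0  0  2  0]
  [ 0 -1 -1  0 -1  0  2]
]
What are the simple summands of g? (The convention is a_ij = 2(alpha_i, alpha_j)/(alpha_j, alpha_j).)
B_2 + D_5

The diagram associated to this matrix has two connected components: the simple roots {alpha_1, alpha_6} form a chain of 2 nodes with a double edge at one end; the terminal node there is the unique short simple root (B_2), and {alpha_2, alpha_3, alpha_4, alpha_5, alpha_7} form a chain of 3 nodes with a fork of two nodes at one end (D_5). A semisimple Lie algebra decomposes uniquely as the direct sum of simple ideals, one per connected component of its Dynkin diagram, so g ≅ B_2 ⊕ D_5 (dimension 10 + 45 = 55).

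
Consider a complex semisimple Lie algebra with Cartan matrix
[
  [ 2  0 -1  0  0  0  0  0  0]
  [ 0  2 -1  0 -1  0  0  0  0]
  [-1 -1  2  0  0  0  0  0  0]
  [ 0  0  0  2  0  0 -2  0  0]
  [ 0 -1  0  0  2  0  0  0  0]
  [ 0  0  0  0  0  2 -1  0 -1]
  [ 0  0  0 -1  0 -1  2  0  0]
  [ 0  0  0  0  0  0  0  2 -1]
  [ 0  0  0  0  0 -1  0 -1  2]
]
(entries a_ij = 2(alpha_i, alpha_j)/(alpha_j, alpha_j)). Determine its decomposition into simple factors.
type A_4 ⊕ type C_5

The diagram associated to this matrix has two connected components: the simple roots {alpha_1, alpha_2, alpha_3, alpha_5} form a chain of 4 nodes with single edges (A_4), and {alpha_4, alpha_6, alpha_7, alpha_8, alpha_9} form a chain of 5 nodes with a double edge at one end; the terminal node there is the unique long simple root (C_5). A semisimple Lie algebra decomposes uniquely as the direct sum of simple ideals, one per connected component of its Dynkin diagram, so g ≅ A_4 ⊕ C_5 (dimension 24 + 55 = 79).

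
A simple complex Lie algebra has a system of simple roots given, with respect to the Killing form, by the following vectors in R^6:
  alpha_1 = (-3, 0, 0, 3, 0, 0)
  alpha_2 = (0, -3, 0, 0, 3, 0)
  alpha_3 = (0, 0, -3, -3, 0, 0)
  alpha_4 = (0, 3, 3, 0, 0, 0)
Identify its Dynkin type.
type A_4

Compute the Cartan integers a_ij = 2(alpha_i, alpha_j)/(alpha_j, alpha_j); the resulting 4x4 Cartan matrix is
[[2, 0, -1, 0], [0, 2, 0, -1], [-1, 0, 2, -1], [0, -1, -1, 2]].
All simple roots have the same length, so the diagram is simply laced. The associated Dynkin diagram is a chain of 4 nodes with single edges (A_4), so the type is A_4 (the algebra sl(5)).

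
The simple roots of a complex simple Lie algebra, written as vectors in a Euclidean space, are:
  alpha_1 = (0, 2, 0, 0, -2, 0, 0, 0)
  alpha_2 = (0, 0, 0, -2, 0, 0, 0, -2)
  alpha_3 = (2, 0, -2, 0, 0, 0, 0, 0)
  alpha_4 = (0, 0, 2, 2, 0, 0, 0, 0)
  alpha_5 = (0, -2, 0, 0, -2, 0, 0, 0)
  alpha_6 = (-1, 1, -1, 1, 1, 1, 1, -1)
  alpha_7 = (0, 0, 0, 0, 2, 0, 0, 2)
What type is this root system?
E7

Compute the Cartan integers a_ij = 2(alpha_i, alpha_j)/(alpha_j, alpha_j); the resulting 7x7 Cartan matrix is
[[2, 0, 0, 0, 0, 0, -1], [0, 2, 0, -1, 0, 0, -1], [0, 0, 2, -1, 0, 0, 0], [0, -1, -1, 2, 0, 0, 0], [0, 0, 0, 0, 2, -1, -1], [0, 0, 0, 0, -1, 2, 0], [-1, -1, 0, 0, -1, 0, 2]].
All simple roots have the same length, so the diagram is simply laced. The associated Dynkin diagram is a chain of 6 nodes with one extra node attached to the third node from one end (E_7), so the type is E_7.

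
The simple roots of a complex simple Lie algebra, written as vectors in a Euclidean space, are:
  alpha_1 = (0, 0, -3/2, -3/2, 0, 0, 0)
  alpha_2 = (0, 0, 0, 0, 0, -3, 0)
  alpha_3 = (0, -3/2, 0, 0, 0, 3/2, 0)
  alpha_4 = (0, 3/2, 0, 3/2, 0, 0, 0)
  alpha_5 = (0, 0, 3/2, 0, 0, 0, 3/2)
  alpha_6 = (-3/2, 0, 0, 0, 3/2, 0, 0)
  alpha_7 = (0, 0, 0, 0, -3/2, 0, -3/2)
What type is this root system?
C_7 (sp(14))

Compute the Cartan integers a_ij = 2(alpha_i, alpha_j)/(alpha_j, alpha_j); the resulting 7x7 Cartan matrix is
[[2, 0, 0, -1, -1, 0, 0], [0, 2, -2, 0, 0, 0, 0], [0, -1, 2, -1, 0, 0, 0], [-1, 0, -1, 2, 0, 0, 0], [-1, 0, 0, 0, 2, 0, -1], [0, 0, 0, 0, 0, 2, -1], [0, 0, 0, 0, -1, -1, 2]].
The roots have two lengths (squared-length ratio 2:1); the short ones are alpha_{1,3,4,5,6,7}. The associated Dynkin diagram is a chain of 7 nodes with a double edge at one end; the terminal node there is the unique long simple root (C_7), so the type is C_7 (the algebra sp(14)).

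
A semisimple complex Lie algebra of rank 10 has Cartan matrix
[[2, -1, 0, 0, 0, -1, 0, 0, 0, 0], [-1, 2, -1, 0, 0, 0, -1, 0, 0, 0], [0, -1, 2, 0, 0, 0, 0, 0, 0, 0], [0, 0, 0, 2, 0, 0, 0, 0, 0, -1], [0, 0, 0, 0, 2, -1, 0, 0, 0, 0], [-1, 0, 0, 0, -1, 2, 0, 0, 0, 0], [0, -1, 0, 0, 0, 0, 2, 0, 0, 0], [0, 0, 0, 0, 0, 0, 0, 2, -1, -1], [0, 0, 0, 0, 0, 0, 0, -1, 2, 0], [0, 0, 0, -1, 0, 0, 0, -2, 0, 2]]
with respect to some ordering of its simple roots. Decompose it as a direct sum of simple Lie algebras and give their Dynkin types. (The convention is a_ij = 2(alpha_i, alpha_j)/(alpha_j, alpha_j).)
The diagram associated to this matrix has two connected components: the simple roots {alpha_1, alpha_2, alpha_3, alpha_5, alpha_6, alpha_7} form a chain of 4 nodes with a fork of two nodes at one end (D_6), and {alpha_4, alpha_8, alpha_9, alpha_10} form a chain of 4 nodes with a double edge between the middle two (F_4). A semisimple Lie algebra decomposes uniquely as the direct sum of simple ideals, one per connected component of its Dynkin diagram, so g ≅ D_6 ⊕ F_4 (dimension 66 + 52 = 118).

D6 + F4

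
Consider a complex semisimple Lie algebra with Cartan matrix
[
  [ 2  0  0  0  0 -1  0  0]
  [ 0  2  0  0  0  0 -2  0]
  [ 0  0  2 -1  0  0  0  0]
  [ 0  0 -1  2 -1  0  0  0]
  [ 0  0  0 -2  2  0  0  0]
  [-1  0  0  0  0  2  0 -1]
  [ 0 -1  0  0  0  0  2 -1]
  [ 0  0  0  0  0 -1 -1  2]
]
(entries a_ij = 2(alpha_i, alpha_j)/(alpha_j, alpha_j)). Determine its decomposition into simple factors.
The diagram associated to this matrix has two connected components: the simple roots {alpha_3, alpha_4, alpha_5} form a chain of 3 nodes with a double edge at one end; the terminal node there is the unique long simple root (C_3), and {alpha_1, alpha_2, alpha_6, alpha_7, alpha_8} form a chain of 5 nodes with a double edge at one end; the terminal node there is the unique long simple root (C_5). A semisimple Lie algebra decomposes uniquely as the direct sum of simple ideals, one per connected component of its Dynkin diagram, so g ≅ C_3 ⊕ C_5 (dimension 21 + 55 = 76).

type C_3 ⊕ type C_5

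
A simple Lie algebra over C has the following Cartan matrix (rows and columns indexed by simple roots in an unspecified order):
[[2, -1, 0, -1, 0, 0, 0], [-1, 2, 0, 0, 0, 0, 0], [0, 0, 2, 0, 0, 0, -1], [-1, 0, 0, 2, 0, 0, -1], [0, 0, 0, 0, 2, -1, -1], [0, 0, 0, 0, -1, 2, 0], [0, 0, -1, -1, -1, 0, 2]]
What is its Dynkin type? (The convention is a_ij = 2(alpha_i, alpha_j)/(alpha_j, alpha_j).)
The matrix has rank 7 with 2's on the diagonal. Reading the off-diagonal entries as Dynkin edges (a single edge where a_ij = a_ji = -1; a double or triple edge where a_ij * a_ji = 2 or 3), the diagram is a chain of 6 nodes with one extra node attached to the third node from one end (E_7). One simple-root ordering that puts it in standard form is (alpha_6, alpha_3, alpha_5, alpha_7, alpha_4, alpha_1, alpha_2). So the algebra is type E_7.

type E_7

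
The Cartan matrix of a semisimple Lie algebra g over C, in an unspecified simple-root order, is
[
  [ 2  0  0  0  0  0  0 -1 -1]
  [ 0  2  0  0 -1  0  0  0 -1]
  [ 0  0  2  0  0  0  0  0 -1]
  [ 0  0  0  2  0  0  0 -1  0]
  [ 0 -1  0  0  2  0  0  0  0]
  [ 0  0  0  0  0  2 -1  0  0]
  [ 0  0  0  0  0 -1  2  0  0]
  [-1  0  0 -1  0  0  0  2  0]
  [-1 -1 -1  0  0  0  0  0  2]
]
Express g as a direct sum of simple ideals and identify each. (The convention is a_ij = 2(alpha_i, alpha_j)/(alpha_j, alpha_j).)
The diagram associated to this matrix has two connected components: the simple roots {alpha_6, alpha_7} form a chain of 2 nodes with single edges (A_2), and {alpha_1, alpha_2, alpha_3, alpha_4, alpha_5, alpha_8, alpha_9} form a chain of 6 nodes with one extra node attached to the third node from one end (E_7). A semisimple Lie algebra decomposes uniquely as the direct sum of simple ideals, one per connected component of its Dynkin diagram, so g ≅ A_2 ⊕ E_7 (dimension 8 + 133 = 141).

type A_2 ⊕ type E_7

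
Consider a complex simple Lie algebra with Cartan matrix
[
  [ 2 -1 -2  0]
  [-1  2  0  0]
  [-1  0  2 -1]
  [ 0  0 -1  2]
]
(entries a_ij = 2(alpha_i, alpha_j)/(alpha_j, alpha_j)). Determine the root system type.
F4

The matrix has rank 4 with 2's on the diagonal. Reading the off-diagonal entries as Dynkin edges (a single edge where a_ij = a_ji = -1; a double or triple edge where a_ij * a_ji = 2 or 3), the diagram is a chain of 4 nodes with a double edge between the middle two (F_4). One simple-root ordering that puts it in standard form is (alpha_2, alpha_1, alpha_3, alpha_4). So the algebra is type F_4.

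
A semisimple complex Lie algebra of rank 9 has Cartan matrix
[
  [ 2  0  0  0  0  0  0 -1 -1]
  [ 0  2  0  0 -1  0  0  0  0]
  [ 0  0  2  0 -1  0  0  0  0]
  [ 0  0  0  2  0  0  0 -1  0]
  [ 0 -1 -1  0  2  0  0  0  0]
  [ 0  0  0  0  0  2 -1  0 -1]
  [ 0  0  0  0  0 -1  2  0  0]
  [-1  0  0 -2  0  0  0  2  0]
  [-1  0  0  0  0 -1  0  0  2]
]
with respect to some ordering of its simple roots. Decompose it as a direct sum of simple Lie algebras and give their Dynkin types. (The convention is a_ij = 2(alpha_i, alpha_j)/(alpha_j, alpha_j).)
The diagram associated to this matrix has two connected components: the simple roots {alpha_2, alpha_3, alpha_5} form a chain of 3 nodes with single edges (A_3), and {alpha_1, alpha_4, alpha_6, alpha_7, alpha_8, alpha_9} form a chain of 6 nodes with a double edge at one end; the terminal node there is the unique short simple root (B_6). A semisimple Lie algebra decomposes uniquely as the direct sum of simple ideals, one per connected component of its Dynkin diagram, so g ≅ A_3 ⊕ B_6 (dimension 15 + 78 = 93).

A3 + B6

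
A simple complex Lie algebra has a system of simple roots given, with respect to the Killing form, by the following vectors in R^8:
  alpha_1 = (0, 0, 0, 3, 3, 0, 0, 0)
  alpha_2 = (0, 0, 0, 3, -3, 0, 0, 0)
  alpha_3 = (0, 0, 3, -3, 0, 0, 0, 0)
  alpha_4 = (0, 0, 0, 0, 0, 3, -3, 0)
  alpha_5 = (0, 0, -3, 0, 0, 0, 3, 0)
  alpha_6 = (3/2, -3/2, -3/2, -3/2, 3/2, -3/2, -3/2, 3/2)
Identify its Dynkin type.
E_6

Compute the Cartan integers a_ij = 2(alpha_i, alpha_j)/(alpha_j, alpha_j); the resulting 6x6 Cartan matrix is
[[2, 0, -1, 0, 0, 0], [0, 2, -1, 0, 0, -1], [-1, -1, 2, 0, -1, 0], [0, 0, 0, 2, -1, 0], [0, 0, -1, -1, 2, 0], [0, -1, 0, 0, 0, 2]].
All simple roots have the same length, so the diagram is simply laced. The associated Dynkin diagram is a chain of 5 nodes with one extra node attached to the third node from one end (E_6), so the type is E_6.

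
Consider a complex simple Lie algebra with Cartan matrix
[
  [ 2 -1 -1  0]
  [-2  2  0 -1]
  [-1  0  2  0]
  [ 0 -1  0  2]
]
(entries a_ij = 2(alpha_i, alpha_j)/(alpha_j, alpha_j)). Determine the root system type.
The matrix has rank 4 with 2's on the diagonal. Reading the off-diagonal entries as Dynkin edges (a single edge where a_ij = a_ji = -1; a double or triple edge where a_ij * a_ji = 2 or 3), the diagram is a chain of 4 nodes with a double edge between the middle two (F_4). One simple-root ordering that puts it in standard form is (alpha_4, alpha_2, alpha_1, alpha_3). So the algebra is type F_4.

F4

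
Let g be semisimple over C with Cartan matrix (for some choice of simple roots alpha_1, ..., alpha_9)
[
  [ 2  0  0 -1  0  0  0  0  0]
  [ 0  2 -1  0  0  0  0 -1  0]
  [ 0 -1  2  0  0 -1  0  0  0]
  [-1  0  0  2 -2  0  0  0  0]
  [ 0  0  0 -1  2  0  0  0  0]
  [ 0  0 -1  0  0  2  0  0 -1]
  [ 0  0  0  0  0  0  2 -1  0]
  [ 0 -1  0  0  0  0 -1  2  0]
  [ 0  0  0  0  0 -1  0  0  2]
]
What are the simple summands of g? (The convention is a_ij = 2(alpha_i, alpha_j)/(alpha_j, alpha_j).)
A6 + B3

The diagram associated to this matrix has two connected components: the simple roots {alpha_2, alpha_3, alpha_6, alpha_7, alpha_8, alpha_9} form a chain of 6 nodes with single edges (A_6), and {alpha_1, alpha_4, alpha_5} form a chain of 3 nodes with a double edge at one end; the terminal node there is the unique short simple root (B_3). A semisimple Lie algebra decomposes uniquely as the direct sum of simple ideals, one per connected component of its Dynkin diagram, so g ≅ A_6 ⊕ B_3 (dimension 48 + 21 = 69).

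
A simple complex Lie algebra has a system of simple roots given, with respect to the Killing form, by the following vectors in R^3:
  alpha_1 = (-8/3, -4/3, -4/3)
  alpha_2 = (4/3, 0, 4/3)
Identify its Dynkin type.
type G_2

Compute the Cartan integers a_ij = 2(alpha_i, alpha_j)/(alpha_j, alpha_j); the resulting 2x2 Cartan matrix is
[[2, -3], [-1, 2]].
The roots have two lengths (squared-length ratio 3:1); the short ones are alpha_{2}. The associated Dynkin diagram is two nodes joined by a triple edge (G_2), so the type is G_2.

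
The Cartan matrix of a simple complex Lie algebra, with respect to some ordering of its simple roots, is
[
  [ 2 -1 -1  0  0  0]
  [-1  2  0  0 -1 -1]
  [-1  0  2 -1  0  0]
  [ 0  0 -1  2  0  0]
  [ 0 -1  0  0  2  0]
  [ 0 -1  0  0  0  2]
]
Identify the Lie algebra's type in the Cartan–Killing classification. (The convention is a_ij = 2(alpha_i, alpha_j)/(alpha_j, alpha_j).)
D_6

The matrix has rank 6 with 2's on the diagonal. Reading the off-diagonal entries as Dynkin edges (a single edge where a_ij = a_ji = -1; a double or triple edge where a_ij * a_ji = 2 or 3), the diagram is a chain of 4 nodes with a fork of two nodes at one end (D_6). One simple-root ordering that puts it in standard form is (alpha_4, alpha_3, alpha_1, alpha_2, alpha_6, alpha_5). So the algebra is type D_6, i.e. so(12).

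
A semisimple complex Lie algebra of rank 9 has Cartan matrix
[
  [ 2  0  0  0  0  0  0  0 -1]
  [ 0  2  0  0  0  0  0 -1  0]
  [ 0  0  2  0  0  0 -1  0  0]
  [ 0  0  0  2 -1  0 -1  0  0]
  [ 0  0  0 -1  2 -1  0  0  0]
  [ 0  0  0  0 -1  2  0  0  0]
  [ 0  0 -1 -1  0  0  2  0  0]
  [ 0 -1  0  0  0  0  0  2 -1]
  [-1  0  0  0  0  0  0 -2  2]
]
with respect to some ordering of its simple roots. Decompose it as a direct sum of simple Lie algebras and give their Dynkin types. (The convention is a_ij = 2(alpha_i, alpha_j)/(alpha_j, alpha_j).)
The diagram associated to this matrix has two connected components: the simple roots {alpha_3, alpha_4, alpha_5, alpha_6, alpha_7} form a chain of 5 nodes with single edges (A_5), and {alpha_1, alpha_2, alpha_8, alpha_9} form a chain of 4 nodes with a double edge between the middle two (F_4). A semisimple Lie algebra decomposes uniquely as the direct sum of simple ideals, one per connected component of its Dynkin diagram, so g ≅ A_5 ⊕ F_4 (dimension 35 + 52 = 87).

A5 ⊕ F4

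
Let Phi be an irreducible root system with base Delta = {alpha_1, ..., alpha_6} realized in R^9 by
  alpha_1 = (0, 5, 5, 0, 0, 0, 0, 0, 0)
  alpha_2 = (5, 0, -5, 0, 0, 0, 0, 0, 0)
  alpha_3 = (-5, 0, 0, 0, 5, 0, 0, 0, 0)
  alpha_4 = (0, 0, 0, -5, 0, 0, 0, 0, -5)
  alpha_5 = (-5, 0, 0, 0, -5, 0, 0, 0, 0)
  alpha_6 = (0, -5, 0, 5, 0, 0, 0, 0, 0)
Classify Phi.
Compute the Cartan integers a_ij = 2(alpha_i, alpha_j)/(alpha_j, alpha_j); the resulting 6x6 Cartan matrix is
[[2, -1, 0, 0, 0, -1], [-1, 2, -1, 0, -1, 0], [0, -1, 2, 0, 0, 0], [0, 0, 0, 2, 0, -1], [0, -1, 0, 0, 2, 0], [-1, 0, 0, -1, 0, 2]].
All simple roots have the same length, so the diagram is simply laced. The associated Dynkin diagram is a chain of 4 nodes with a fork of two nodes at one end (D_6), so the type is D_6 (the algebra so(12)).

D_6 (so(12))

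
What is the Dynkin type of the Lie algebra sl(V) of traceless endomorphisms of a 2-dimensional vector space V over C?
type A_1

This is sl(2), which has dimension 2^2 - 1 = 3 and rank 2 - 1 = 1 (a Cartan subalgebra is the diagonal traceless matrices). In the classification of classical Lie algebras, the special linear algebra sl(n+1) has type A_n; here n = 1, so the Dynkin diagram is a chain of 1 nodes with single edges (A_1). Hence the type is A_1.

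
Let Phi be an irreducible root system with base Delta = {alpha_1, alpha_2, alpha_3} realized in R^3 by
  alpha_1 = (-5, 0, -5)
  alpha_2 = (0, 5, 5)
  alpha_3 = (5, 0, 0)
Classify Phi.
B3

Compute the Cartan integers a_ij = 2(alpha_i, alpha_j)/(alpha_j, alpha_j); the resulting 3x3 Cartan matrix is
[[2, -1, -2], [-1, 2, 0], [-1, 0, 2]].
The roots have two lengths (squared-length ratio 2:1); the short ones are alpha_{3}. The associated Dynkin diagram is a chain of 3 nodes with a double edge at one end; the terminal node there is the unique short simple root (B_3), so the type is B_3 (the algebra so(7)).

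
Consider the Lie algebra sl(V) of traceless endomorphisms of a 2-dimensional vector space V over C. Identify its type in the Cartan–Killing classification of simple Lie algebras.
A_1 (sl(2))

This is sl(2), which has dimension 2^2 - 1 = 3 and rank 2 - 1 = 1 (a Cartan subalgebra is the diagonal traceless matrices). In the classification of classical Lie algebras, the special linear algebra sl(n+1) has type A_n; here n = 1, so the Dynkin diagram is a chain of 1 nodes with single edges (A_1). Hence the type is A_1.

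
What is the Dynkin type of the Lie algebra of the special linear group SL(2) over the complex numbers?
A_1 (sl(2))

This is sl(2), which has dimension 2^2 - 1 = 3 and rank 2 - 1 = 1 (a Cartan subalgebra is the diagonal traceless matrices). In the classification of classical Lie algebras, the special linear algebra sl(n+1) has type A_n; here n = 1, so the Dynkin diagram is a chain of 1 nodes with single edges (A_1). Hence the type is A_1.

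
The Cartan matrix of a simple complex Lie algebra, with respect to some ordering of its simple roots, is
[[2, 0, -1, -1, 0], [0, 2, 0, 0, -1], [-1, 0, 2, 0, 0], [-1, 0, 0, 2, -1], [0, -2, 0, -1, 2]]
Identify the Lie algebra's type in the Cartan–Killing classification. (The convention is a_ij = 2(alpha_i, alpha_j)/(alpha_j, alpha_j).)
The matrix has rank 5 with 2's on the diagonal. Reading the off-diagonal entries as Dynkin edges (a single edge where a_ij = a_ji = -1; a double or triple edge where a_ij * a_ji = 2 or 3), the diagram is a chain of 5 nodes with a double edge at one end; the terminal node there is the unique short simple root (B_5). One simple-root ordering that puts it in standard form is (alpha_3, alpha_1, alpha_4, alpha_5, alpha_2). So the algebra is type B_5, i.e. so(11).

type B_5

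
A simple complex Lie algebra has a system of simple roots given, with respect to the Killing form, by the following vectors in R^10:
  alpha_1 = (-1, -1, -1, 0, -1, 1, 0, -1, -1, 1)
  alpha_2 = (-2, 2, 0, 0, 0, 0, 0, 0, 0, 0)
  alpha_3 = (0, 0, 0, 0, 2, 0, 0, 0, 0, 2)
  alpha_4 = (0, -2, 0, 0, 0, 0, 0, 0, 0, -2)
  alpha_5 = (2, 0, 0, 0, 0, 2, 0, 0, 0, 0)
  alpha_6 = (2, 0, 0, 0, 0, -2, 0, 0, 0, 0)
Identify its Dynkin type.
Compute the Cartan integers a_ij = 2(alpha_i, alpha_j)/(alpha_j, alpha_j); the resulting 6x6 Cartan matrix is
[[2, 0, 0, 0, 0, -1], [0, 2, 0, -1, -1, -1], [0, 0, 2, -1, 0, 0], [0, -1, -1, 2, 0, 0], [0, -1, 0, 0, 2, 0], [-1, -1, 0, 0, 0, 2]].
All simple roots have the same length, so the diagram is simply laced. The associated Dynkin diagram is a chain of 5 nodes with one extra node attached to the third node from one end (E_6), so the type is E_6.

E_6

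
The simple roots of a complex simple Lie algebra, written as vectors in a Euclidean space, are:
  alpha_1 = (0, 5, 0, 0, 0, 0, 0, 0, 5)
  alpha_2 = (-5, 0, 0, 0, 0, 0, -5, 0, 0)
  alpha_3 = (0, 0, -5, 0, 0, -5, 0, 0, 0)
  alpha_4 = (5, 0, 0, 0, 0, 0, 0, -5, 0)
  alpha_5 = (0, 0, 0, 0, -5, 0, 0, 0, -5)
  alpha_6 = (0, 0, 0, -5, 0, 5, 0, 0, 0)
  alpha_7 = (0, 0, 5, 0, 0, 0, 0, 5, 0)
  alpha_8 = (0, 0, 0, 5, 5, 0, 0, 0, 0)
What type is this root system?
type A_8

Compute the Cartan integers a_ij = 2(alpha_i, alpha_j)/(alpha_j, alpha_j); the resulting 8x8 Cartan matrix is
[[2, 0, 0, 0, -1, 0, 0, 0], [0, 2, 0, -1, 0, 0, 0, 0], [0, 0, 2, 0, 0, -1, -1, 0], [0, -1, 0, 2, 0, 0, -1, 0], [-1, 0, 0, 0, 2, 0, 0, -1], [0, 0, -1, 0, 0, 2, 0, -1], [0, 0, -1, -1, 0, 0, 2, 0], [0, 0, 0, 0, -1, -1, 0, 2]].
All simple roots have the same length, so the diagram is simply laced. The associated Dynkin diagram is a chain of 8 nodes with single edges (A_8), so the type is A_8 (the algebra sl(9)).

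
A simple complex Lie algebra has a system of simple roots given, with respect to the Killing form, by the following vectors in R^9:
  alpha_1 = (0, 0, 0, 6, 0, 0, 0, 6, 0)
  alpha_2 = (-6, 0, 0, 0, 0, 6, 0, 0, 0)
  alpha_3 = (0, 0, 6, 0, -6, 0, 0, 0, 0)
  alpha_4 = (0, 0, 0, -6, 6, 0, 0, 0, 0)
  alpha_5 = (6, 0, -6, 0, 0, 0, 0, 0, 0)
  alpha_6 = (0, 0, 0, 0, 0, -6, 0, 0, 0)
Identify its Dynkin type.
B_6 (so(13))

Compute the Cartan integers a_ij = 2(alpha_i, alpha_j)/(alpha_j, alpha_j); the resulting 6x6 Cartan matrix is
[[2, 0, 0, -1, 0, 0], [0, 2, 0, 0, -1, -2], [0, 0, 2, -1, -1, 0], [-1, 0, -1, 2, 0, 0], [0, -1, -1, 0, 2, 0], [0, -1, 0, 0, 0, 2]].
The roots have two lengths (squared-length ratio 2:1); the short ones are alpha_{6}. The associated Dynkin diagram is a chain of 6 nodes with a double edge at one end; the terminal node there is the unique short simple root (B_6), so the type is B_6 (the algebra so(13)).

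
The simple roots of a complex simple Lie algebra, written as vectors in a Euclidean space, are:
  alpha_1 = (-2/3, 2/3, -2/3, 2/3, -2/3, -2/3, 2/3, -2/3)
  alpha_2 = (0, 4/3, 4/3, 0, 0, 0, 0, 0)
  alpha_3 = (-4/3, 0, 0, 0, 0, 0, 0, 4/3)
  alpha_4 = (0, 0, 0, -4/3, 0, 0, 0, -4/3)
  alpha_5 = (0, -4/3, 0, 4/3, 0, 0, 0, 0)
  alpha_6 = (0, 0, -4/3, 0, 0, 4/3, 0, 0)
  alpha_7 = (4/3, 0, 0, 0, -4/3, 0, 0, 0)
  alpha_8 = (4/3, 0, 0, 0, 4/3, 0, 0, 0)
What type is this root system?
E_8

Compute the Cartan integers a_ij = 2(alpha_i, alpha_j)/(alpha_j, alpha_j); the resulting 8x8 Cartan matrix is
[[2, 0, 0, 0, 0, 0, 0, -1], [0, 2, 0, 0, -1, -1, 0, 0], [0, 0, 2, -1, 0, 0, -1, -1], [0, 0, -1, 2, -1, 0, 0, 0], [0, -1, 0, -1, 2, 0, 0, 0], [0, -1, 0, 0, 0, 2, 0, 0], [0, 0, -1, 0, 0, 0, 2, 0], [-1, 0, -1, 0, 0, 0, 0, 2]].
All simple roots have the same length, so the diagram is simply laced. The associated Dynkin diagram is a chain of 7 nodes with one extra node attached to the third node from one end (E_8), so the type is E_8.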